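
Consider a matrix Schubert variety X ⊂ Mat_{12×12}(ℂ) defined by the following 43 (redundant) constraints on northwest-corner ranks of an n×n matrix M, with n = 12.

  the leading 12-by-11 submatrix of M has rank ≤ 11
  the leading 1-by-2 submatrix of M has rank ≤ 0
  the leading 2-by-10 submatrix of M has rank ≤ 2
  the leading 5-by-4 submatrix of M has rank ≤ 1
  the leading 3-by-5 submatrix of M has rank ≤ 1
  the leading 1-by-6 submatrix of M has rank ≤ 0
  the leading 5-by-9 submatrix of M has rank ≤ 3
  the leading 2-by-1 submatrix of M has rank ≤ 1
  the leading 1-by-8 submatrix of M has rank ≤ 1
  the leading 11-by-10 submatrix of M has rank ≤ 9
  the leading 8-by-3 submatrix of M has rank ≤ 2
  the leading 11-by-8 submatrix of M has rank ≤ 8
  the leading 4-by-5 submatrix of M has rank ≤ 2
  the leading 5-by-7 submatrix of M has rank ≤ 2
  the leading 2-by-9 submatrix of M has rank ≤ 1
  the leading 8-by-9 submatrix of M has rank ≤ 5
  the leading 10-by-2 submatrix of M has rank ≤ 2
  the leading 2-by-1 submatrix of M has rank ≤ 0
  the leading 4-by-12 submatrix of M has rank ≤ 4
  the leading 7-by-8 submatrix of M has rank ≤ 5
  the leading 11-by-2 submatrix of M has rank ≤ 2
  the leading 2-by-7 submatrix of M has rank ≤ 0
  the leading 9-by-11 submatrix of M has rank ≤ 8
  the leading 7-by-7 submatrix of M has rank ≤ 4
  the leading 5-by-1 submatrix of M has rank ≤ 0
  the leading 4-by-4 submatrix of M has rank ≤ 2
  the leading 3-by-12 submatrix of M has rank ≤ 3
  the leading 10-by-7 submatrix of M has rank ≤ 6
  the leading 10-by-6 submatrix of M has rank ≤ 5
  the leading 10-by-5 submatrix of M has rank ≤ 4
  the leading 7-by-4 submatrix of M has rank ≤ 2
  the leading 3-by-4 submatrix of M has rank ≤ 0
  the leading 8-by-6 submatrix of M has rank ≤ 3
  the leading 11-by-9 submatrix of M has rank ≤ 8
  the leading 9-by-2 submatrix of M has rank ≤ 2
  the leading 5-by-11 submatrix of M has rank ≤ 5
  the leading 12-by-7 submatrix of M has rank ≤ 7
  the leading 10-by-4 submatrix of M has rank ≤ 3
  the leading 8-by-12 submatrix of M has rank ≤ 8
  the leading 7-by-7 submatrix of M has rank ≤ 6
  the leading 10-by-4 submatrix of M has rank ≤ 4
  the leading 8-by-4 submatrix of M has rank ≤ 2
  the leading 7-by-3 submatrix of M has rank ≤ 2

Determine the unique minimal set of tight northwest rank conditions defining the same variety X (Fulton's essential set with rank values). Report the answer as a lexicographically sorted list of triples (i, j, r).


Computing R[i][j] = min implied NW-rank bound (n=12, 43 conditions):

  0 | 0 | 0 | 0 | 0 | 0 | 0 | 1 | 1 | 1 | 1 | 1
  0 | 0 | 0 | 0 | 0 | 0 | 0 | 1 | 1 | 2 | 2 | 2
  0 | 0 | 0 | 0 | 1 | 1 | 1 | 2 | 2 | 3 | 3 | 3
  0 | 1 | 1 | 1 | 2 | 2 | 2 | 3 | 3 | 4 | 4 | 4
  0 | 1 | 1 | 1 | 2 | 2 | 2 | 3 | 3 | 4 | 5 | 5
  1 | 2 | 2 | 2 | 3 | 3 | 3 | 4 | 4 | 5 | 6 | 6
  1 | 2 | 2 | 2 | 3 | 3 | 4 | 5 | 5 | 6 | 7 | 7
  1 | 2 | 2 | 2 | 3 | 3 | 4 | 5 | 5 | 6 | 7 | 8
  1 | 2 | 3 | 3 | 4 | 4 | 5 | 6 | 6 | 7 | 8 | 9
  1 | 2 | 3 | 3 | 4 | 5 | 6 | 7 | 7 | 8 | 9 | 10
  1 | 2 | 3 | 4 | 5 | 6 | 7 | 8 | 8 | 9 | 10 | 11
  1 | 2 | 3 | 4 | 5 | 6 | 7 | 8 | 9 | 10 | 11 | 12

so w = (8, 10, 5, 2, 11, 1, 7, 12, 3, 6, 4, 9).

Rothe diagram D(w) (34 cells), 11 SE-corners (essential conditions):

[(2, 7, 0), (2, 9, 1), (3, 4, 0), (5, 1, 0), (5, 4, 1), (5, 7, 2), (5, 9, 3), (8, 4, 2), (8, 6, 3), (8, 9, 5), (10, 4, 3)]


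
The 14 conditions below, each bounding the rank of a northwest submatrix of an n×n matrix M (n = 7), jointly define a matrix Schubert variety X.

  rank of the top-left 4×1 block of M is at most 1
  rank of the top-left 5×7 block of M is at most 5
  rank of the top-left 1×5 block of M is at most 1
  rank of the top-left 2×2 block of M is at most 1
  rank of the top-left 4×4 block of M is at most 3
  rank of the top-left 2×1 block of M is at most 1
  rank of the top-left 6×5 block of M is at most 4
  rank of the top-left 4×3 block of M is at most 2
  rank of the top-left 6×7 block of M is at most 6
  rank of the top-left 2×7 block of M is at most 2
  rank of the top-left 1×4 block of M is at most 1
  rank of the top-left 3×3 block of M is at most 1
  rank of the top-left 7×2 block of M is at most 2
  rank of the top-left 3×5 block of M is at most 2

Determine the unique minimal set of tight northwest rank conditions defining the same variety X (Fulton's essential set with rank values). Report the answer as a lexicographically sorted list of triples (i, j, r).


Reconstructing r_w from the 14 given conditions:

  R[1]: 1 1 1 1 1 1 1
  R[2]: 1 1 1 2 2 2 2
  R[3]: 1 1 1 2 2 3 3
  R[4]: 1 2 2 3 3 4 4
  R[5]: 1 2 3 4 4 5 5
  R[6]: 1 2 3 4 4 5 6
  R[7]: 1 2 3 4 5 6 7

second differences of R give the permutation w = (1, 4, 6, 2, 3, 7, 5).

ℓ(w)=6; the 3 essential cells (i,j,r):

[(3, 3, 1), (3, 5, 2), (6, 5, 4)]


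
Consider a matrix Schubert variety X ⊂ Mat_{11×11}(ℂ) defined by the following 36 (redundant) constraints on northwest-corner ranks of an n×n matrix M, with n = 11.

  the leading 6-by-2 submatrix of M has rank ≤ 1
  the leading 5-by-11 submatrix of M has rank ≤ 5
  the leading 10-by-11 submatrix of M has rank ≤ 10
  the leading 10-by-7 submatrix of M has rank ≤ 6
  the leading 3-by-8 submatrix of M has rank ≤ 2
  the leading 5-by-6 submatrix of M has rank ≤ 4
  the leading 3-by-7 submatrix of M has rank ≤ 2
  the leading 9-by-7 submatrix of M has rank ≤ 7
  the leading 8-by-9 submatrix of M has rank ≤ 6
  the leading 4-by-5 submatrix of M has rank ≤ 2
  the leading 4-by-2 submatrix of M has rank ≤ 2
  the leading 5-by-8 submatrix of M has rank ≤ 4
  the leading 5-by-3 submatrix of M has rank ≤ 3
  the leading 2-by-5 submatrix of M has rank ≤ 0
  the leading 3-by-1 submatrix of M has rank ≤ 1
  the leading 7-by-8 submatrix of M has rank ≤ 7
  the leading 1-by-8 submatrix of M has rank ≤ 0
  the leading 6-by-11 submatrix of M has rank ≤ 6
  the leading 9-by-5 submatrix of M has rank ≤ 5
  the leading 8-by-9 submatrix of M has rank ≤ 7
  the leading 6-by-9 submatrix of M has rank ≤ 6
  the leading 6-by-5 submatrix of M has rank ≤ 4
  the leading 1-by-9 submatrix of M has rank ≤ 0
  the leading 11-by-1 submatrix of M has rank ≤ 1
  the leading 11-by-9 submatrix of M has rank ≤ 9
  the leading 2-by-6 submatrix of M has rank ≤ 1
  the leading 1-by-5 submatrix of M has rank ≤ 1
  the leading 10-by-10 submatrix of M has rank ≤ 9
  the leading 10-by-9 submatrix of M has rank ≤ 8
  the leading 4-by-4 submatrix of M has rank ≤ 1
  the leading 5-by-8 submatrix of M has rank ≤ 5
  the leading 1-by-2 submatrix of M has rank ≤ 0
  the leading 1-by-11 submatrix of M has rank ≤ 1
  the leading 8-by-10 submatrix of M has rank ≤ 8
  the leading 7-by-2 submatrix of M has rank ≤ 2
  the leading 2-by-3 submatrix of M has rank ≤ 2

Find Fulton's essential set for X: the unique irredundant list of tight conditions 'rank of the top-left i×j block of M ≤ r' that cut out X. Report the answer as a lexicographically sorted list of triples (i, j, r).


Reconstructing r_w from the 36 given conditions:

  R[1]: 0 | 0 | 0 | 0 | 0 | 0 | 0 | 0 | 0 | 1 | 1
  R[2]: 0 | 0 | 0 | 0 | 0 | 1 | 1 | 1 | 1 | 2 | 2
  R[3]: 1 | 1 | 1 | 1 | 1 | 2 | 2 | 2 | 2 | 3 | 3
  R[4]: 1 | 1 | 1 | 1 | 2 | 3 | 3 | 3 | 3 | 4 | 4
  R[5]: 1 | 1 | 2 | 2 | 3 | 4 | 4 | 4 | 4 | 5 | 5
  R[6]: 1 | 1 | 2 | 3 | 4 | 5 | 5 | 5 | 5 | 6 | 6
  R[7]: 1 | 2 | 3 | 4 | 5 | 6 | 6 | 6 | 6 | 7 | 7
  R[8]: 1 | 2 | 3 | 4 | 5 | 6 | 6 | 6 | 6 | 7 | 8
  R[9]: 1 | 2 | 3 | 4 | 5 | 6 | 6 | 7 | 7 | 8 | 9
  R[10]: 1 | 2 | 3 | 4 | 5 | 6 | 6 | 7 | 8 | 9 | 10
  R[11]: 1 | 2 | 3 | 4 | 5 | 6 | 7 | 8 | 9 | 10 | 11

so w = (10, 6, 1, 5, 3, 4, 2, 11, 8, 9, 7).

|D(w)|=24, |Ess(w)|=6:

[(1, 9, 0), (2, 5, 0), (4, 4, 1), (6, 2, 1), (8, 9, 6), (10, 7, 6)]


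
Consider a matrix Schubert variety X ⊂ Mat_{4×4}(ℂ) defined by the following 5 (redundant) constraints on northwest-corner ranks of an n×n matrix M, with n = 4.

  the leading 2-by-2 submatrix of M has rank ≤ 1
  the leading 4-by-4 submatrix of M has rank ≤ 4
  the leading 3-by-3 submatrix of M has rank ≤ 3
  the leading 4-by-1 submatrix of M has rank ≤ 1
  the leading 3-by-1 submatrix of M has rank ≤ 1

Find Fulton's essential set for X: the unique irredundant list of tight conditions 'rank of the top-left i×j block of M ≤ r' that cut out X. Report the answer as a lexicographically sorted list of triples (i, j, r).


Propagating the 5 rank bounds to every northwest block:

  R[1]: 1, 1, 1, 1
  R[2]: 1, 1, 2, 2
  R[3]: 1, 2, 3, 3
  R[4]: 1, 2, 3, 4

hence w(1..4) = (1, 3, 2, 4).

ℓ(w)=1; the 1 essential cell (i,j,r):

[(2, 2, 1)]


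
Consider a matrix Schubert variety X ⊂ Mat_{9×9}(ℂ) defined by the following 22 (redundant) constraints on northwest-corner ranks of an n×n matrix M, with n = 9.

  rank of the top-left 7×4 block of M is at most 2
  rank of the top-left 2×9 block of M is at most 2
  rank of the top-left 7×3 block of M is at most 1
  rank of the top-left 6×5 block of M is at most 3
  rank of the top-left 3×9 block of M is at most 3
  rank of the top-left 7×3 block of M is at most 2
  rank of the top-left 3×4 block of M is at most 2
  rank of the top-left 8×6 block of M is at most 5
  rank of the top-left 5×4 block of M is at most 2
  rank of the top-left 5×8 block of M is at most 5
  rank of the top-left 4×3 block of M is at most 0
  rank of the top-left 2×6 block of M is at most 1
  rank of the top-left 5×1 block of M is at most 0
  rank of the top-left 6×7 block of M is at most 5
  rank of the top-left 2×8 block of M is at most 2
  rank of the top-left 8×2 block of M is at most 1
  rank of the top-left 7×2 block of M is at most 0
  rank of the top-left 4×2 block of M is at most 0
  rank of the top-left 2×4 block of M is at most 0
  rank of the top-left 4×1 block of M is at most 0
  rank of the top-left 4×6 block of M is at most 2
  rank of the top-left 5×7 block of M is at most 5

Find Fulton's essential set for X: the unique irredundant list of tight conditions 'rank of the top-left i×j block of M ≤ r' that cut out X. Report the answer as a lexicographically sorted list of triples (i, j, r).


Propagating the 22 rank bounds to every northwest block:

  i=1: 0 | 0 | 0 | 0 | 1 | 1 | 1 | 1 | 1
  i=2: 0 | 0 | 0 | 0 | 1 | 1 | 2 | 2 | 2
  i=3: 0 | 0 | 0 | 1 | 2 | 2 | 3 | 3 | 3
  i=4: 0 | 0 | 0 | 1 | 2 | 2 | 3 | 4 | 4
  i=5: 0 | 0 | 1 | 2 | 3 | 3 | 4 | 5 | 5
  i=6: 0 | 0 | 1 | 2 | 3 | 4 | 5 | 6 | 6
  i=7: 0 | 0 | 1 | 2 | 3 | 4 | 5 | 6 | 7
  i=8: 1 | 1 | 2 | 3 | 4 | 5 | 6 | 7 | 8
  i=9: 1 | 2 | 3 | 4 | 5 | 6 | 7 | 8 | 9

hence w(1..9) = (5, 7, 4, 8, 3, 6, 9, 1, 2).

ℓ(w)=22; the 5 essential cells (i,j,r):

[(2, 4, 0), (2, 6, 1), (4, 3, 0), (4, 6, 2), (7, 2, 0)]


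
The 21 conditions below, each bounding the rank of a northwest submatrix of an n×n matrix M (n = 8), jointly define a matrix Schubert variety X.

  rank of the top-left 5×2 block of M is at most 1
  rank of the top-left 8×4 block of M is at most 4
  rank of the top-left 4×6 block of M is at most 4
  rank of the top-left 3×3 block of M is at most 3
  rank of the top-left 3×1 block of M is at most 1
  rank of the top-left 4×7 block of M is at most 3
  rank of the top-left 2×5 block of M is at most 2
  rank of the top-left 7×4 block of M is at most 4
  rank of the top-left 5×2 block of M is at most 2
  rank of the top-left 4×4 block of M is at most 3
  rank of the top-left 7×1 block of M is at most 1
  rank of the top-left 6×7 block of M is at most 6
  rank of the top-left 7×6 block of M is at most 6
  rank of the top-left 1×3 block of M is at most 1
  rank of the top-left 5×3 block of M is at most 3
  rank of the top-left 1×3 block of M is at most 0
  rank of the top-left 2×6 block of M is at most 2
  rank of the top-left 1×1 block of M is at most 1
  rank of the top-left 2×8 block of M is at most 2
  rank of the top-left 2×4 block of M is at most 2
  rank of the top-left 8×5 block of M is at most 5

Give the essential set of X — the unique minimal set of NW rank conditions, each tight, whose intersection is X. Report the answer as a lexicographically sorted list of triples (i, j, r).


Recovering R(i,j) via the rank-extension bound from the 21 conditions:

  R[1]: 0, 0, 0, 1, 1, 1, 1, 1
  R[2]: 1, 1, 1, 2, 2, 2, 2, 2
  R[3]: 1, 1, 2, 3, 3, 3, 3, 3
  R[4]: 1, 1, 2, 3, 3, 3, 3, 4
  R[5]: 1, 1, 2, 3, 4, 4, 4, 5
  R[6]: 1, 2, 3, 4, 5, 5, 5, 6
  R[7]: 1, 2, 3, 4, 5, 6, 6, 7
  R[8]: 1, 2, 3, 4, 5, 6, 7, 8

hence w(1..8) = (4, 1, 3, 8, 5, 2, 6, 7).

D(w) has 9 cells with 3 SE-corners; essential set:

[(1, 3, 0), (4, 7, 3), (5, 2, 1)]


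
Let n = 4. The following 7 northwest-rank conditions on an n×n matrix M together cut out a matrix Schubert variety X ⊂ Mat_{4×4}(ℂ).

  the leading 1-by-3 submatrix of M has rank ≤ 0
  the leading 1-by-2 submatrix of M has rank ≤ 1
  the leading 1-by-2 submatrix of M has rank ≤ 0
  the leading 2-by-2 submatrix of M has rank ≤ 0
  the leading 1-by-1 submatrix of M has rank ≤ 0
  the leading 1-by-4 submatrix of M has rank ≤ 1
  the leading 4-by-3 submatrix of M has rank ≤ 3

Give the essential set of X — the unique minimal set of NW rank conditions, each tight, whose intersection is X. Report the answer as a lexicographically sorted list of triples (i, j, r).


Rank table r_w(4×4) implied by the 7 constraints:

  R[1]: 0, 0, 0, 1
  R[2]: 0, 0, 1, 2
  R[3]: 1, 1, 2, 3
  R[4]: 1, 2, 3, 4

second differences of R give the permutation w = (4, 3, 1, 2).

|D(w)|=5, |Ess(w)|=2:

[(1, 3, 0), (2, 2, 0)]


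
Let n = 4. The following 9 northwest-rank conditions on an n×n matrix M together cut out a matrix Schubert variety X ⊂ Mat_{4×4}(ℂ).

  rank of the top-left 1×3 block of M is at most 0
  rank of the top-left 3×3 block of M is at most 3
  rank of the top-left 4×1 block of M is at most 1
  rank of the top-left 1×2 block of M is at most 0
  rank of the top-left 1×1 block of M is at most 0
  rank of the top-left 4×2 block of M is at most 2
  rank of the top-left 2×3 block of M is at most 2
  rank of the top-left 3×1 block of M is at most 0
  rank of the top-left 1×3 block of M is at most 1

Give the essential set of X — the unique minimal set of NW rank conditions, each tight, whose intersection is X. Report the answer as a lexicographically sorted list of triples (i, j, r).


The tightest implied rank at each (i,j), from the 9 conditions:

  row 1: 0 | 0 | 0 | 1
  row 2: 0 | 1 | 1 | 2
  row 3: 0 | 1 | 2 | 3
  row 4: 1 | 2 | 3 | 4

the unique w with this rank table is (4, 2, 3, 1).

2 SE-corners of the 5-cell Rothe diagram give Ess(w):

[(1, 3, 0), (3, 1, 0)]


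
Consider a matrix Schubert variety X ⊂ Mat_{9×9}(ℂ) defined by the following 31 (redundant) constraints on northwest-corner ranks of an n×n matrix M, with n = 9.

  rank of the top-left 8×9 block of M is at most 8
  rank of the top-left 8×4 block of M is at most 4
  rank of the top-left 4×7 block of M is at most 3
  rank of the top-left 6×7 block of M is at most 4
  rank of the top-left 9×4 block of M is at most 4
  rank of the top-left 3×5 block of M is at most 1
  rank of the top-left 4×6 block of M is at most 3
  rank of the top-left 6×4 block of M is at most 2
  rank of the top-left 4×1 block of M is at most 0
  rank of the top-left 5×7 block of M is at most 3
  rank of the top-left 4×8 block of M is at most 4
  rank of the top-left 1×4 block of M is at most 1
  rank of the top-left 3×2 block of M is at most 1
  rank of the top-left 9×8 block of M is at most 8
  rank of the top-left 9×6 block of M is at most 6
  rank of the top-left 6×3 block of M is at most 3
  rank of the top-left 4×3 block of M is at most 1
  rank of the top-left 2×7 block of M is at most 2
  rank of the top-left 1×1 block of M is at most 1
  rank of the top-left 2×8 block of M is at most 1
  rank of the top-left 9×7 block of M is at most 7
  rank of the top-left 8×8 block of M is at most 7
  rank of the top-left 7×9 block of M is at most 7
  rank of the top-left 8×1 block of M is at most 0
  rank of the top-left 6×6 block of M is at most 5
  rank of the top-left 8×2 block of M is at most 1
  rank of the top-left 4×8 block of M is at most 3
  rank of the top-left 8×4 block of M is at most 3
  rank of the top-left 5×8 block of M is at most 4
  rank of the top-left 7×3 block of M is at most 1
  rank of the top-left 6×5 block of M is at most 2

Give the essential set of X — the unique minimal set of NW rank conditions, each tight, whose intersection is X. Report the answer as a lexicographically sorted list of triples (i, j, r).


Propagating the 31 rank bounds to every northwest block:

  R[1]: 0, 1, 1, 1, 1, 1, 1, 1, 1
  R[2]: 0, 1, 1, 1, 1, 1, 1, 1, 2
  R[3]: 0, 1, 1, 1, 1, 2, 2, 2, 3
  R[4]: 0, 1, 1, 2, 2, 3, 3, 3, 4
  R[5]: 0, 1, 1, 2, 2, 3, 3, 4, 5
  R[6]: 0, 1, 1, 2, 2, 3, 4, 5, 6
  R[7]: 0, 1, 1, 2, 3, 4, 5, 6, 7
  R[8]: 0, 1, 2, 3, 4, 5, 6, 7, 8
  R[9]: 1, 2, 3, 4, 5, 6, 7, 8, 9

hence w(1..9) = (2, 9, 6, 4, 8, 7, 5, 3, 1).

D(w) has 24 cells with 6 SE-corners; essential set:

[(2, 8, 1), (3, 5, 1), (5, 7, 3), (6, 5, 2), (7, 3, 1), (8, 1, 0)]


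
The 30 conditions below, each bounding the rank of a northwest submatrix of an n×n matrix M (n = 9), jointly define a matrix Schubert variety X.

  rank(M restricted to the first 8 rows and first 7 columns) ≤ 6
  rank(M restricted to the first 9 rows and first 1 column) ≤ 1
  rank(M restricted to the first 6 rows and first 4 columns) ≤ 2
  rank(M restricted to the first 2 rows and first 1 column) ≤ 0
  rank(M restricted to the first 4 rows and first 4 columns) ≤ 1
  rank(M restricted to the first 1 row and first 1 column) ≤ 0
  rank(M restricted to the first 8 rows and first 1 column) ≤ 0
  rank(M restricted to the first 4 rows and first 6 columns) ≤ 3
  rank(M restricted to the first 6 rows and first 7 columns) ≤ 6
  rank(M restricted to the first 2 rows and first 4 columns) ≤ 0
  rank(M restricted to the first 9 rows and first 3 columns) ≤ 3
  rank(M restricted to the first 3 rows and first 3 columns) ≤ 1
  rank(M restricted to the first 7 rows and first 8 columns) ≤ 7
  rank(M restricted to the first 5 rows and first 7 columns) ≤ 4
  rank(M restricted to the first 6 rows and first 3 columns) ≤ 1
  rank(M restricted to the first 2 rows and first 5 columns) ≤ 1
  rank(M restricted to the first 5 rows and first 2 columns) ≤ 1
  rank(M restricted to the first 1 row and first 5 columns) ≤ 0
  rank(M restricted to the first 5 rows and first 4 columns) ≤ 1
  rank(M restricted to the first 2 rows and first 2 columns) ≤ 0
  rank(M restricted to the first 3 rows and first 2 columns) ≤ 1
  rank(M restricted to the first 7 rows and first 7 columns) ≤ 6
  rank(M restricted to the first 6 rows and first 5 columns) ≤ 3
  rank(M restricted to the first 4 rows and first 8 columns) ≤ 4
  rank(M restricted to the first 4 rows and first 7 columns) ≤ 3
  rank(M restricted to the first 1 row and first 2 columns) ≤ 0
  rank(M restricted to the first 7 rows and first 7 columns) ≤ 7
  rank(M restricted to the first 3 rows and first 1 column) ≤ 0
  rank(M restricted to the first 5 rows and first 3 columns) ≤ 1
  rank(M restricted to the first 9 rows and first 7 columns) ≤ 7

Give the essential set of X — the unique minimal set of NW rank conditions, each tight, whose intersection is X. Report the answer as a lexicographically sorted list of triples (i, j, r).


Computing R[i][j] = min implied NW-rank bound (n=9, 30 conditions):

  R[1]: 0 0 0 0 0 1 1 1 1
  R[2]: 0 0 0 0 1 2 2 2 2
  R[3]: 0 1 1 1 2 3 3 3 3
  R[4]: 0 1 1 1 2 3 3 4 4
  R[5]: 0 1 1 1 2 3 4 5 5
  R[6]: 0 1 1 2 3 4 5 6 6
  R[7]: 0 1 2 3 4 5 6 7 7
  R[8]: 0 1 2 3 4 5 6 7 8
  R[9]: 1 2 3 4 5 6 7 8 9

so w = (6, 5, 2, 8, 7, 4, 3, 9, 1).

D(w) has 21 cells with 6 SE-corners; essential set:

[(1, 5, 0), (2, 4, 0), (4, 7, 3), (5, 4, 1), (6, 3, 1), (8, 1, 0)]


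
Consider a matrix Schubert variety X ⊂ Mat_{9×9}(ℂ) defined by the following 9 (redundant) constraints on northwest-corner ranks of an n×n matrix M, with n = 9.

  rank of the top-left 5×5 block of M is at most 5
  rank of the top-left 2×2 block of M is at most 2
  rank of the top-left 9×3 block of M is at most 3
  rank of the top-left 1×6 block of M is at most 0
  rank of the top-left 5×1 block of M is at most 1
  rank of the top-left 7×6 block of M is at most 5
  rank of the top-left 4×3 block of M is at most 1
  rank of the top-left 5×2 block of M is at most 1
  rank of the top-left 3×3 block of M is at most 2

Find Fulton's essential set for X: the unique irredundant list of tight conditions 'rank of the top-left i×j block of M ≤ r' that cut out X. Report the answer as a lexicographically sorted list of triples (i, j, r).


Reconstructing r_w from the 9 given conditions:

  R[1]: 0 | 0 | 0 | 0 | 0 | 0 | 1 | 1 | 1
  R[2]: 1 | 1 | 1 | 1 | 1 | 1 | 2 | 2 | 2
  R[3]: 1 | 1 | 1 | 2 | 2 | 2 | 3 | 3 | 3
  R[4]: 1 | 1 | 1 | 2 | 3 | 3 | 4 | 4 | 4
  R[5]: 1 | 1 | 2 | 3 | 4 | 4 | 5 | 5 | 5
  R[6]: 1 | 2 | 3 | 4 | 5 | 5 | 6 | 6 | 6
  R[7]: 1 | 2 | 3 | 4 | 5 | 5 | 6 | 7 | 7
  R[8]: 1 | 2 | 3 | 4 | 5 | 6 | 7 | 8 | 8
  R[9]: 1 | 2 | 3 | 4 | 5 | 6 | 7 | 8 | 9

second differences of R give the permutation w = (7, 1, 4, 5, 3, 2, 8, 6, 9).

|D(w)|=12, |Ess(w)|=4:

[(1, 6, 0), (4, 3, 1), (5, 2, 1), (7, 6, 5)]


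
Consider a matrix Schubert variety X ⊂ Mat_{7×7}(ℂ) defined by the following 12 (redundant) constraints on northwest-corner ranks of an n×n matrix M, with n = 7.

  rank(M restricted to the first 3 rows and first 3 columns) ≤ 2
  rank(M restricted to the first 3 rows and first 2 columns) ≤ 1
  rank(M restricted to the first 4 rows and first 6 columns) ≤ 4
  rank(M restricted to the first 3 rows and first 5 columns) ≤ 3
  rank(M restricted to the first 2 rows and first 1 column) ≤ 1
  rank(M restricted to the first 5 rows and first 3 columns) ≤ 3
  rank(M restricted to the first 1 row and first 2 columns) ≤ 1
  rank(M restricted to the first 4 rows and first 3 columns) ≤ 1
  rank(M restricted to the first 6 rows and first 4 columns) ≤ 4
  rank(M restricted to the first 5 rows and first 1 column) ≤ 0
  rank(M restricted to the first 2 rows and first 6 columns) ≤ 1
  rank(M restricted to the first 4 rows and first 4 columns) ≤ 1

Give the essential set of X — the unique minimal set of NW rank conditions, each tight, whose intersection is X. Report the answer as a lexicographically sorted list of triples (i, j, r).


Rank table r_w(7×7) implied by the 12 constraints:

  0 1 1 1 1 1 1
  0 1 1 1 1 1 2
  0 1 1 1 2 2 3
  0 1 1 1 2 3 4
  0 1 2 2 3 4 5
  1 2 3 3 4 5 6
  1 2 3 4 5 6 7

second differences of R give the permutation w = (2, 7, 5, 6, 3, 1, 4).

|D(w)|=13, |Ess(w)|=3:

[(2, 6, 1), (4, 4, 1), (5, 1, 0)]


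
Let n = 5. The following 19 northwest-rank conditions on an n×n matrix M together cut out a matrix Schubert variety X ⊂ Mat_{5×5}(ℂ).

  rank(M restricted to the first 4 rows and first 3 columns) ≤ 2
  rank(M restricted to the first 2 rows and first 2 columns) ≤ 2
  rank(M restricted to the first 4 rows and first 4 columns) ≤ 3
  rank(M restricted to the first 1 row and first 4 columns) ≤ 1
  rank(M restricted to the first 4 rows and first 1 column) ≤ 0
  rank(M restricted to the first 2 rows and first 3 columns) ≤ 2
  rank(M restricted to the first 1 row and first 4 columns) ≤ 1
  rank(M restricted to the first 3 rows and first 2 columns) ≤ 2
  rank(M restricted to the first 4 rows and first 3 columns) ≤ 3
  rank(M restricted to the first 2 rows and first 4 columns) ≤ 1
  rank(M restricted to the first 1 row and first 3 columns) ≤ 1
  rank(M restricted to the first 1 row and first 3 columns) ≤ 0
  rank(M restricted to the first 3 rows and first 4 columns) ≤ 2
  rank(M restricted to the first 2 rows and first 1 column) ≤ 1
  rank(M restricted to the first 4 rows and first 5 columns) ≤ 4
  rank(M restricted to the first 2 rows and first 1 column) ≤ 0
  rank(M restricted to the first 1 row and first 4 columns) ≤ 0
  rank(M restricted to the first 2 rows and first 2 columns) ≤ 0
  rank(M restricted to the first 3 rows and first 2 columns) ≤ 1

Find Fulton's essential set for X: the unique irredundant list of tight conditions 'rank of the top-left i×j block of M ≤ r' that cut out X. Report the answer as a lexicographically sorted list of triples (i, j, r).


Recovering R(i,j) via the rank-extension bound from the 19 conditions:

  row 1: 0  0  0  0  1
  row 2: 0  0  1  1  2
  row 3: 0  1  2  2  3
  row 4: 0  1  2  3  4
  row 5: 1  2  3  4  5

so w = (5, 3, 2, 4, 1).

Fulton essential set (3 of the 8 Rothe cells):

[(1, 4, 0), (2, 2, 0), (4, 1, 0)]


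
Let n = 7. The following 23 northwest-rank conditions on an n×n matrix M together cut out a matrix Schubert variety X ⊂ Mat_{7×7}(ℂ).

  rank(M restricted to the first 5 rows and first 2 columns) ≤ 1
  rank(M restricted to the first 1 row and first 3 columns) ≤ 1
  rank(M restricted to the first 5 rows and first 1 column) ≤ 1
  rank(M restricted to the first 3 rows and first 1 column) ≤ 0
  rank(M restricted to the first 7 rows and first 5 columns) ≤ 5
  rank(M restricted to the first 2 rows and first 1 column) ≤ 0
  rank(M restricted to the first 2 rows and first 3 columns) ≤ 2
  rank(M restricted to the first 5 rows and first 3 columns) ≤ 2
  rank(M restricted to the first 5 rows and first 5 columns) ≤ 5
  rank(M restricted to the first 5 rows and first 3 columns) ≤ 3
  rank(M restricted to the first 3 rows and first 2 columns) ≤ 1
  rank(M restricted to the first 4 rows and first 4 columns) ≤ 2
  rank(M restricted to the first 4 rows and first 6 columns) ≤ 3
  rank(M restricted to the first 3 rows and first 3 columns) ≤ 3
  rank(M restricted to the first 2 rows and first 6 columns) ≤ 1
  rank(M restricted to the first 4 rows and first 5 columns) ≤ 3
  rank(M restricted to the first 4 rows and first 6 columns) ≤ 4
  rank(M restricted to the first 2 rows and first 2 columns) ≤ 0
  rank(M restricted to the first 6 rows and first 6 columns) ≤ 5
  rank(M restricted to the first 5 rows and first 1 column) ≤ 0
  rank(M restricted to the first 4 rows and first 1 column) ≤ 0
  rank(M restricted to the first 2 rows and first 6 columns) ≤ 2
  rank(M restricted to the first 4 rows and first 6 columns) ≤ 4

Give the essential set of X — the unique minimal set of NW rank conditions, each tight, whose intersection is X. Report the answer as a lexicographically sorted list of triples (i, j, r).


Reconstructing r_w from the 23 given conditions:

  row 1: 0, 0, 1, 1, 1, 1, 1
  row 2: 0, 0, 1, 1, 1, 1, 2
  row 3: 0, 1, 2, 2, 2, 2, 3
  row 4: 0, 1, 2, 2, 3, 3, 4
  row 5: 0, 1, 2, 3, 4, 4, 5
  row 6: 1, 2, 3, 4, 5, 5, 6
  row 7: 1, 2, 3, 4, 5, 6, 7

so w = (3, 7, 2, 5, 4, 1, 6).

4 SE-corners of the 11-cell Rothe diagram give Ess(w):

[(2, 2, 0), (2, 6, 1), (4, 4, 2), (5, 1, 0)]


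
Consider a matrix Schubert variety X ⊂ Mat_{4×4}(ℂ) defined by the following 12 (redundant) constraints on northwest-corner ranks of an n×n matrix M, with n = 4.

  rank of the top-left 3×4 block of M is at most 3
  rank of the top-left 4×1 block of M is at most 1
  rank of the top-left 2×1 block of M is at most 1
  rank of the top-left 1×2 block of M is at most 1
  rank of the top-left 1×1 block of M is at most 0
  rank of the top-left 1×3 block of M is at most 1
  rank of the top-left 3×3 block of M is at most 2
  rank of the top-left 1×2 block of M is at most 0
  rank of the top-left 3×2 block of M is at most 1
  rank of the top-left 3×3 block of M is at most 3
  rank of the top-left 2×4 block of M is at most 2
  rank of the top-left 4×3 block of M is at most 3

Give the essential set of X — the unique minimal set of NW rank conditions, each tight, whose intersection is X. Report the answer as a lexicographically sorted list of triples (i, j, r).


The tightest implied rank at each (i,j), from the 12 conditions:

  i=1: 0 | 0 | 1 | 1
  i=2: 1 | 1 | 2 | 2
  i=3: 1 | 1 | 2 | 3
  i=4: 1 | 2 | 3 | 4

so w = (3, 1, 4, 2).

D(w) has 3 cells with 2 SE-corners; essential set:

[(1, 2, 0), (3, 2, 1)]


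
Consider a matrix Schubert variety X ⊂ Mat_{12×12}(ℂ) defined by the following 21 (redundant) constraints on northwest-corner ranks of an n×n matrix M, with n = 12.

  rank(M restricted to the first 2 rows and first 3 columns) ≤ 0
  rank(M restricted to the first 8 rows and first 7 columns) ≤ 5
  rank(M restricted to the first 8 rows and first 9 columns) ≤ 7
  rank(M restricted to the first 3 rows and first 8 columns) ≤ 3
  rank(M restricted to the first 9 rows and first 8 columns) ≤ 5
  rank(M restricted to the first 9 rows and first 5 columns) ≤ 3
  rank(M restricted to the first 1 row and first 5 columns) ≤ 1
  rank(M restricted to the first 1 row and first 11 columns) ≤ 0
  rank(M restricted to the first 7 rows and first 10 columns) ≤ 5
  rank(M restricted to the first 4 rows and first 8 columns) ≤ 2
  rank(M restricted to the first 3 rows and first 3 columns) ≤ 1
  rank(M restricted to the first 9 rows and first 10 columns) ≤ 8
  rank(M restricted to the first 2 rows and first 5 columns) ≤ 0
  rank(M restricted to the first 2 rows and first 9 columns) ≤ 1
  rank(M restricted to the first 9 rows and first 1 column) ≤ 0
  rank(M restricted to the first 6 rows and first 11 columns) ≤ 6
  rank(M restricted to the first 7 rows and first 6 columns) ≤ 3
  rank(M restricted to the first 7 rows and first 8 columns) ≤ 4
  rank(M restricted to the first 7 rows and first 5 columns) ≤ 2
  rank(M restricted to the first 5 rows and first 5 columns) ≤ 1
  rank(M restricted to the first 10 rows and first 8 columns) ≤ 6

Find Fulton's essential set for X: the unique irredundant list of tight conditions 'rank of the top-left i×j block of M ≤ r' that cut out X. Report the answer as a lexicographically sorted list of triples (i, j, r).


Recovering R(i,j) via the rank-extension bound from the 21 conditions:

  i=1: 0 | 0 | 0 | 0 | 0 | 0 | 0 | 0 | 0 | 0 | 0 | 1
  i=2: 0 | 0 | 0 | 0 | 0 | 1 | 1 | 1 | 1 | 1 | 1 | 2
  i=3: 0 | 1 | 1 | 1 | 1 | 2 | 2 | 2 | 2 | 2 | 2 | 3
  i=4: 0 | 1 | 1 | 1 | 1 | 2 | 2 | 2 | 3 | 3 | 3 | 4
  i=5: 0 | 1 | 1 | 1 | 1 | 2 | 3 | 3 | 4 | 4 | 4 | 5
  i=6: 0 | 1 | 2 | 2 | 2 | 3 | 4 | 4 | 5 | 5 | 5 | 6
  i=7: 0 | 1 | 2 | 2 | 2 | 3 | 4 | 4 | 5 | 5 | 6 | 7
  i=8: 0 | 1 | 2 | 3 | 3 | 4 | 5 | 5 | 6 | 6 | 7 | 8
  i=9: 0 | 1 | 2 | 3 | 3 | 4 | 5 | 5 | 6 | 7 | 8 | 9
  i=10: 1 | 2 | 3 | 4 | 4 | 5 | 6 | 6 | 7 | 8 | 9 | 10
  i=11: 1 | 2 | 3 | 4 | 5 | 6 | 7 | 7 | 8 | 9 | 10 | 11
  i=12: 1 | 2 | 3 | 4 | 5 | 6 | 7 | 8 | 9 | 10 | 11 | 12

reading off 1-entries of Δ²R: w = (12, 6, 2, 9, 7, 3, 11, 4, 10, 1, 5, 8).

Fulton essential set (10 of the 37 Rothe cells):

[(1, 11, 0), (2, 5, 0), (4, 8, 2), (5, 5, 1), (7, 5, 2), (7, 8, 4), (7, 10, 5), (9, 1, 0), (9, 5, 3), (9, 8, 5)]


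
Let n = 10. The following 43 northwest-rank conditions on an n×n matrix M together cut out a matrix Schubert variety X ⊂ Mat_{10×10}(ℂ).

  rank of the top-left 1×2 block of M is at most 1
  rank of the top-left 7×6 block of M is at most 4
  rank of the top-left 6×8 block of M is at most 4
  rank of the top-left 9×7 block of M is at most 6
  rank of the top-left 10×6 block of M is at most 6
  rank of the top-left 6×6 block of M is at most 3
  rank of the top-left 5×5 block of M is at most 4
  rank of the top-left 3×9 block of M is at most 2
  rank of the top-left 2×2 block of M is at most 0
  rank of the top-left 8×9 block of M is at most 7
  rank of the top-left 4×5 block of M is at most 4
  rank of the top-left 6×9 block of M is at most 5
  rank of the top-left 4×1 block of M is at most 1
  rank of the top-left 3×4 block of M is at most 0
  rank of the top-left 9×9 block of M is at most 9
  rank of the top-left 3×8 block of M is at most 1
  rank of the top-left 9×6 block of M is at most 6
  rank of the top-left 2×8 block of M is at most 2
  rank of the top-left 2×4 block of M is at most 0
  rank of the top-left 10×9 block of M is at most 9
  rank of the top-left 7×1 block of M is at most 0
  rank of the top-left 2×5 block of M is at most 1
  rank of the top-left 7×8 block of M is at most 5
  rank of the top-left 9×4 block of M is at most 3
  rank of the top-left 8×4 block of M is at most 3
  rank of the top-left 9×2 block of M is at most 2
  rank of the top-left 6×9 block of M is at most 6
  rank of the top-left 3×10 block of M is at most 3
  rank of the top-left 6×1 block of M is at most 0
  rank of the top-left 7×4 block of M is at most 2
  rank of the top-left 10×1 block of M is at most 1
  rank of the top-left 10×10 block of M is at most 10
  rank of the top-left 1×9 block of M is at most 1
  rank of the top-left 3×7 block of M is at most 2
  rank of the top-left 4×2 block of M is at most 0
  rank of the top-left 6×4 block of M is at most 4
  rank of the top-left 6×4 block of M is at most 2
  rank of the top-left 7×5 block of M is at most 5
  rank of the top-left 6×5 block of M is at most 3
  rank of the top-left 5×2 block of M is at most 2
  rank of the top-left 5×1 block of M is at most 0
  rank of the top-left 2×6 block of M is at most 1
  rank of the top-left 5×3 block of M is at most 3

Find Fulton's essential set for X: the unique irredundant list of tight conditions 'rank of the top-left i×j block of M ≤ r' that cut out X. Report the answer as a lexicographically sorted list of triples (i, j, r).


Reconstructing r_w from the 43 given conditions:

  i=1: 0, 0, 0, 0, 1, 1, 1, 1, 1, 1
  i=2: 0, 0, 0, 0, 1, 1, 1, 1, 2, 2
  i=3: 0, 0, 0, 0, 1, 1, 1, 1, 2, 3
  i=4: 0, 0, 1, 1, 2, 2, 2, 2, 3, 4
  i=5: 0, 1, 2, 2, 3, 3, 3, 3, 4, 5
  i=6: 0, 1, 2, 2, 3, 3, 4, 4, 5, 6
  i=7: 0, 1, 2, 2, 3, 4, 5, 5, 6, 7
  i=8: 1, 2, 3, 3, 4, 5, 6, 6, 7, 8
  i=9: 1, 2, 3, 3, 4, 5, 6, 7, 8, 9
  i=10: 1, 2, 3, 4, 5, 6, 7, 8, 9, 10

so w = (5, 9, 10, 3, 2, 7, 6, 1, 8, 4).

7 SE-corners of the 27-cell Rothe diagram give Ess(w):

[(3, 4, 0), (3, 8, 1), (4, 2, 0), (6, 6, 3), (7, 1, 0), (7, 4, 2), (9, 4, 3)]


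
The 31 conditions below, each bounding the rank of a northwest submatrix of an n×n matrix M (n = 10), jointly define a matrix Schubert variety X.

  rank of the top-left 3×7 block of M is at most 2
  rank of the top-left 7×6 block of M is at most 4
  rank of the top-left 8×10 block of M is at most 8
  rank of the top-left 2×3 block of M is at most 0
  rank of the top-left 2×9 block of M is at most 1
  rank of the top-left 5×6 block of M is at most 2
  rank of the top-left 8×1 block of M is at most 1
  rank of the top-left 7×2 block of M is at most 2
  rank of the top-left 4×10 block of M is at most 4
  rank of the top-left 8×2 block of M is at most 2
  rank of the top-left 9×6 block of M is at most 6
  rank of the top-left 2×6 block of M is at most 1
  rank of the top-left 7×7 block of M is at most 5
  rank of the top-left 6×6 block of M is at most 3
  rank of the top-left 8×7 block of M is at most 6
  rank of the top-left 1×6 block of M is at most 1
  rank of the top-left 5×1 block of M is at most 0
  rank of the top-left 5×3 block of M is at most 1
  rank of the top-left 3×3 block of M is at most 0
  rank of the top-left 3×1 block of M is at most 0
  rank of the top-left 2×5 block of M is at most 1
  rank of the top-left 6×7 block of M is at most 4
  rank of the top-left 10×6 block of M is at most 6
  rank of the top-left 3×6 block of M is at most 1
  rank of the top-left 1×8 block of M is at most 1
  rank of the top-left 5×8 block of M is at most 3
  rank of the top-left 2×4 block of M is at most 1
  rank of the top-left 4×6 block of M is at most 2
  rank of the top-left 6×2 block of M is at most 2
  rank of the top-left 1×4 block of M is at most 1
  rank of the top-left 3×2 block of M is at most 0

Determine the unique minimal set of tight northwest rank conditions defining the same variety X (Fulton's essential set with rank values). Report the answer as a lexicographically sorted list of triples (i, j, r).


Reconstructing r_w from the 31 given conditions:

  R[1]: 0 | 0 | 0 | 1 | 1 | 1 | 1 | 1 | 1 | 1
  R[2]: 0 | 0 | 0 | 1 | 1 | 1 | 1 | 1 | 1 | 2
  R[3]: 0 | 0 | 0 | 1 | 1 | 1 | 2 | 2 | 2 | 3
  R[4]: 0 | 1 | 1 | 2 | 2 | 2 | 3 | 3 | 3 | 4
  R[5]: 0 | 1 | 1 | 2 | 2 | 2 | 3 | 3 | 4 | 5
  R[6]: 1 | 2 | 2 | 3 | 3 | 3 | 4 | 4 | 5 | 6
  R[7]: 1 | 2 | 3 | 4 | 4 | 4 | 5 | 5 | 6 | 7
  R[8]: 1 | 2 | 3 | 4 | 5 | 5 | 6 | 6 | 7 | 8
  R[9]: 1 | 2 | 3 | 4 | 5 | 6 | 7 | 7 | 8 | 9
  R[10]: 1 | 2 | 3 | 4 | 5 | 6 | 7 | 8 | 9 | 10

so w = (4, 10, 7, 2, 9, 1, 3, 5, 6, 8).

Fulton essential set (7 of the 22 Rothe cells):

[(2, 9, 1), (3, 3, 0), (3, 6, 1), (5, 1, 0), (5, 3, 1), (5, 6, 2), (5, 8, 3)]


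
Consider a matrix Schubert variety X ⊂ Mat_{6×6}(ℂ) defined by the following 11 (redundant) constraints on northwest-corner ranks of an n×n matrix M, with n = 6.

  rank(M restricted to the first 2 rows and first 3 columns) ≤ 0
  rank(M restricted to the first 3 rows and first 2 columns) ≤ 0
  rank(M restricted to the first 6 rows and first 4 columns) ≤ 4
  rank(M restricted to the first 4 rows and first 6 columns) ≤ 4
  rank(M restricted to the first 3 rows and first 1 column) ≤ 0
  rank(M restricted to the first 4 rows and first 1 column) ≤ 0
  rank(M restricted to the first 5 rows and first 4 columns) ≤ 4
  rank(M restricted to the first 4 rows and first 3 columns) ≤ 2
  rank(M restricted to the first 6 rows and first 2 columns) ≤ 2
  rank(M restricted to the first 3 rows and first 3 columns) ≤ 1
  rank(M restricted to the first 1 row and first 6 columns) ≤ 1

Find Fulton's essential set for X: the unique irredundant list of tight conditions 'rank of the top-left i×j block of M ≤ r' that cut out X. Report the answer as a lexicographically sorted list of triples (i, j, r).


Computing R[i][j] = min implied NW-rank bound (n=6, 11 conditions):

  row 1: 0 | 0 | 0 | 1 | 1 | 1
  row 2: 0 | 0 | 0 | 1 | 2 | 2
  row 3: 0 | 0 | 1 | 2 | 3 | 3
  row 4: 0 | 1 | 2 | 3 | 4 | 4
  row 5: 1 | 2 | 3 | 4 | 5 | 5
  row 6: 1 | 2 | 3 | 4 | 5 | 6

so w = (4, 5, 3, 2, 1, 6).

ℓ(w)=9; the 3 essential cells (i,j,r):

[(2, 3, 0), (3, 2, 0), (4, 1, 0)]


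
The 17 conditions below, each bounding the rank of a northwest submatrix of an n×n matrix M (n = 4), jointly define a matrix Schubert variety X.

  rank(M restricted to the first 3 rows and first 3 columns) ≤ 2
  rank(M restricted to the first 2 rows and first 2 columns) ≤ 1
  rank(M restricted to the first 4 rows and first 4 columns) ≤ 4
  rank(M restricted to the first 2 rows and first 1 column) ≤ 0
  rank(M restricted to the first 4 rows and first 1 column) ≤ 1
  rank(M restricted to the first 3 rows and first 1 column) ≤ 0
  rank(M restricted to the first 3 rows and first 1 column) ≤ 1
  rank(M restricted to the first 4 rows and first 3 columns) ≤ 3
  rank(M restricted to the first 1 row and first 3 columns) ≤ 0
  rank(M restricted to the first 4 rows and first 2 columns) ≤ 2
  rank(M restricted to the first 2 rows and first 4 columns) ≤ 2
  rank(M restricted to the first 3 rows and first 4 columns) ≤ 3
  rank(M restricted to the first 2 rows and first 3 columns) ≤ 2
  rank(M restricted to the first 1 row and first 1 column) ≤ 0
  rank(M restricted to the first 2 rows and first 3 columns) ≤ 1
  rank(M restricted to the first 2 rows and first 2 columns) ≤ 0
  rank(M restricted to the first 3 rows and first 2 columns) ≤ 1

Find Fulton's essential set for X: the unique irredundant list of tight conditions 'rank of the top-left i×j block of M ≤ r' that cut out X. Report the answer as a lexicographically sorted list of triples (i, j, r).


Reconstructing r_w from the 17 given conditions:

  i=1: 0 0 0 1
  i=2: 0 0 1 2
  i=3: 0 1 2 3
  i=4: 1 2 3 4

so w = (4, 3, 2, 1).

ℓ(w)=6; the 3 essential cells (i,j,r):

[(1, 3, 0), (2, 2, 0), (3, 1, 0)]


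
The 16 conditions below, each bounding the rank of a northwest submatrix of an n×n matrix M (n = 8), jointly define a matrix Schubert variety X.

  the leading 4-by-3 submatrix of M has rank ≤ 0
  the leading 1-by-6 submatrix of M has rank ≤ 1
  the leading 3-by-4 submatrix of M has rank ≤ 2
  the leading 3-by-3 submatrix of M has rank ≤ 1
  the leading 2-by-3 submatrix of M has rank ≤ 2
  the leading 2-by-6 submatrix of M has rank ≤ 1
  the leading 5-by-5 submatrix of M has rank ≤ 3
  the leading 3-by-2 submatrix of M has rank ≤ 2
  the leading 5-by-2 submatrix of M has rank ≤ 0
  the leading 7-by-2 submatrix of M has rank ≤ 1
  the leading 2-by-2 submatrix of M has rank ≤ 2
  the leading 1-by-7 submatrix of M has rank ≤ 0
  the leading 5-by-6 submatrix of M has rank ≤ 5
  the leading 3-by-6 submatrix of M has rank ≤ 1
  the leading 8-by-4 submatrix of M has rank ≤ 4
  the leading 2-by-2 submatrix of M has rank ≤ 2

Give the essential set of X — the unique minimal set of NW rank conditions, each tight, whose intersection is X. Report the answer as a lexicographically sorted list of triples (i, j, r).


Propagating the 16 rank bounds to every northwest block:

  i=1: 0, 0, 0, 0, 0, 0, 0, 1
  i=2: 0, 0, 0, 1, 1, 1, 1, 2
  i=3: 0, 0, 0, 1, 1, 1, 2, 3
  i=4: 0, 0, 0, 1, 2, 2, 3, 4
  i=5: 0, 0, 1, 2, 3, 3, 4, 5
  i=6: 1, 1, 2, 3, 4, 4, 5, 6
  i=7: 1, 1, 2, 3, 4, 5, 6, 7
  i=8: 1, 2, 3, 4, 5, 6, 7, 8

reading off 1-entries of Δ²R: w = (8, 4, 7, 5, 3, 1, 6, 2).

|D(w)|=21, |Ess(w)|=5:

[(1, 7, 0), (3, 6, 1), (4, 3, 0), (5, 2, 0), (7, 2, 1)]
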